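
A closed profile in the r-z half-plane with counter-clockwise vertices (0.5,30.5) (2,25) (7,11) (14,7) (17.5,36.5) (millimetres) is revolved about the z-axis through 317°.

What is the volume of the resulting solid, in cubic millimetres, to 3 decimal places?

Volume = 16426.107 mm³

Profile (r,z), 5 vertices: (0.5,30.5) (2,25) (7,11) (14,7) (17.5,36.5)
edge 0: (0.5,30.5)→(2,25)  cross = 0.5·25 − 2·30.5 = -48.5000; (r_i+r_j)·cross = 2.5·-48.5000 = -121.2500
edge 1: (2,25)→(7,11)  cross = 2·11 − 7·25 = -153.0000; (r_i+r_j)·cross = 9·-153.0000 = -1377.0000
edge 2: (7,11)→(14,7)  cross = 7·7 − 14·11 = -105.0000; (r_i+r_j)·cross = 21·-105.0000 = -2205.0000
edge 3: (14,7)→(17.5,36.5)  cross = 14·36.5 − 17.5·7 = 388.5000; (r_i+r_j)·cross = 31.5·388.5000 = 12237.7500
edge 4: (17.5,36.5)→(0.5,30.5)  cross = 17.5·30.5 − 0.5·36.5 = 515.5000; (r_i+r_j)·cross = 18·515.5000 = 9279.0000
Σcross = 597.5000 → A = |Σcross|/2 = 298.7500 mm²
Σ(r_i+r_j)·cross = 17813.5000 → first moment M = |Σ|/6 = 2968.9167
R_c = M/A = 2968.9167/298.7500 = 9.9378 mm
θ = 317° = 5.532694 rad
V = θ·R_c·A = 5.532694·9.9378·298.7500 = 16426.107 mm³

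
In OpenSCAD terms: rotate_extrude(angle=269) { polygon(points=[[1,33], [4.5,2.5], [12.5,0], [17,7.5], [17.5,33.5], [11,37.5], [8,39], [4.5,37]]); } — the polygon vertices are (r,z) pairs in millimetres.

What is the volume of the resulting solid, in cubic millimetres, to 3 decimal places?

Volume = 22944.444 mm³

Profile (r,z), 8 vertices: (1,33) (4.5,2.5) (12.5,0) (17,7.5) (17.5,33.5) (11,37.5) (8,39) (4.5,37)
edge 0: (1,33)→(4.5,2.5)  cross = 1·2.5 − 4.5·33 = -146.0000; (r_i+r_j)·cross = 5.5·-146.0000 = -803.0000
edge 1: (4.5,2.5)→(12.5,0)  cross = 4.5·0 − 12.5·2.5 = -31.2500; (r_i+r_j)·cross = 17·-31.2500 = -531.2500
edge 2: (12.5,0)→(17,7.5)  cross = 12.5·7.5 − 17·0 = 93.7500; (r_i+r_j)·cross = 29.5·93.7500 = 2765.6250
edge 3: (17,7.5)→(17.5,33.5)  cross = 17·33.5 − 17.5·7.5 = 438.2500; (r_i+r_j)·cross = 34.5·438.2500 = 15119.6250
edge 4: (17.5,33.5)→(11,37.5)  cross = 17.5·37.5 − 11·33.5 = 287.7500; (r_i+r_j)·cross = 28.5·287.7500 = 8200.8750
edge 5: (11,37.5)→(8,39)  cross = 11·39 − 8·37.5 = 129.0000; (r_i+r_j)·cross = 19·129.0000 = 2451.0000
edge 6: (8,39)→(4.5,37)  cross = 8·37 − 4.5·39 = 120.5000; (r_i+r_j)·cross = 12.5·120.5000 = 1506.2500
edge 7: (4.5,37)→(1,33)  cross = 4.5·33 − 1·37 = 111.5000; (r_i+r_j)·cross = 5.5·111.5000 = 613.2500
Σcross = 1003.5000 → A = |Σcross|/2 = 501.7500 mm²
Σ(r_i+r_j)·cross = 29322.3750 → first moment M = |Σ|/6 = 4887.0625
R_c = M/A = 4887.0625/501.7500 = 9.7400 mm
θ = 269° = 4.694936 rad
V = θ·R_c·A = 4.694936·9.7400·501.7500 = 22944.444 mm³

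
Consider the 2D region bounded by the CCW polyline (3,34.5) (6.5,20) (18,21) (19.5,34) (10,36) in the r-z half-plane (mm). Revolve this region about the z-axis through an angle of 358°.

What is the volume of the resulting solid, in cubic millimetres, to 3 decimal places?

Profile (r,z), 5 vertices: (3,34.5) (6.5,20) (18,21) (19.5,34) (10,36)
edge 0: (3,34.5)→(6.5,20)  cross = 3·20 − 6.5·34.5 = -164.2500; (r_i+r_j)·cross = 9.5·-164.2500 = -1560.3750
edge 1: (6.5,20)→(18,21)  cross = 6.5·21 − 18·20 = -223.5000; (r_i+r_j)·cross = 24.5·-223.5000 = -5475.7500
edge 2: (18,21)→(19.5,34)  cross = 18·34 − 19.5·21 = 202.5000; (r_i+r_j)·cross = 37.5·202.5000 = 7593.7500
edge 3: (19.5,34)→(10,36)  cross = 19.5·36 − 10·34 = 362.0000; (r_i+r_j)·cross = 29.5·362.0000 = 10679.0000
edge 4: (10,36)→(3,34.5)  cross = 10·34.5 − 3·36 = 237.0000; (r_i+r_j)·cross = 13·237.0000 = 3081.0000
Σcross = 413.7500 → A = |Σcross|/2 = 206.8750 mm²
Σ(r_i+r_j)·cross = 14317.6250 → first moment M = |Σ|/6 = 2386.2708
R_c = M/A = 2386.2708/206.8750 = 11.5348 mm
θ = 358° = 6.248279 rad
V = θ·R_c·A = 6.248279·11.5348·206.8750 = 14910.085 mm³

Volume = 14910.085 mm³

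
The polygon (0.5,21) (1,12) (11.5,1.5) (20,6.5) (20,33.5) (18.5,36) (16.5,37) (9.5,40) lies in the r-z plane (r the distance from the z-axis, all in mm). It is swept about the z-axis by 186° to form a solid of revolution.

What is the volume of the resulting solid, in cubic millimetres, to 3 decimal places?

Volume = 20627.069 mm³

Profile (r,z), 8 vertices: (0.5,21) (1,12) (11.5,1.5) (20,6.5) (20,33.5) (18.5,36) (16.5,37) (9.5,40)
edge 0: (0.5,21)→(1,12)  cross = 0.5·12 − 1·21 = -15.0000; (r_i+r_j)·cross = 1.5·-15.0000 = -22.5000
edge 1: (1,12)→(11.5,1.5)  cross = 1·1.5 − 11.5·12 = -136.5000; (r_i+r_j)·cross = 12.5·-136.5000 = -1706.2500
edge 2: (11.5,1.5)→(20,6.5)  cross = 11.5·6.5 − 20·1.5 = 44.7500; (r_i+r_j)·cross = 31.5·44.7500 = 1409.6250
edge 3: (20,6.5)→(20,33.5)  cross = 20·33.5 − 20·6.5 = 540.0000; (r_i+r_j)·cross = 40·540.0000 = 21600.0000
edge 4: (20,33.5)→(18.5,36)  cross = 20·36 − 18.5·33.5 = 100.2500; (r_i+r_j)·cross = 38.5·100.2500 = 3859.6250
edge 5: (18.5,36)→(16.5,37)  cross = 18.5·37 − 16.5·36 = 90.5000; (r_i+r_j)·cross = 35·90.5000 = 3167.5000
edge 6: (16.5,37)→(9.5,40)  cross = 16.5·40 − 9.5·37 = 308.5000; (r_i+r_j)·cross = 26·308.5000 = 8021.0000
edge 7: (9.5,40)→(0.5,21)  cross = 9.5·21 − 0.5·40 = 179.5000; (r_i+r_j)·cross = 10·179.5000 = 1795.0000
Σcross = 1112.0000 → A = |Σcross|/2 = 556.0000 mm²
Σ(r_i+r_j)·cross = 38124.0000 → first moment M = |Σ|/6 = 6354.0000
R_c = M/A = 6354.0000/556.0000 = 11.4281 mm
θ = 186° = 3.246312 rad
V = θ·R_c·A = 3.246312·11.4281·556.0000 = 20627.069 mm³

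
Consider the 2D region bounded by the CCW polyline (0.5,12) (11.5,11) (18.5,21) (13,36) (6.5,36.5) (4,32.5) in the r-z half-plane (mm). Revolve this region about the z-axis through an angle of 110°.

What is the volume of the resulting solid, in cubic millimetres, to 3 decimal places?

Profile (r,z), 6 vertices: (0.5,12) (11.5,11) (18.5,21) (13,36) (6.5,36.5) (4,32.5)
edge 0: (0.5,12)→(11.5,11)  cross = 0.5·11 − 11.5·12 = -132.5000; (r_i+r_j)·cross = 12·-132.5000 = -1590.0000
edge 1: (11.5,11)→(18.5,21)  cross = 11.5·21 − 18.5·11 = 38.0000; (r_i+r_j)·cross = 30·38.0000 = 1140.0000
edge 2: (18.5,21)→(13,36)  cross = 18.5·36 − 13·21 = 393.0000; (r_i+r_j)·cross = 31.5·393.0000 = 12379.5000
edge 3: (13,36)→(6.5,36.5)  cross = 13·36.5 − 6.5·36 = 240.5000; (r_i+r_j)·cross = 19.5·240.5000 = 4689.7500
edge 4: (6.5,36.5)→(4,32.5)  cross = 6.5·32.5 − 4·36.5 = 65.2500; (r_i+r_j)·cross = 10.5·65.2500 = 685.1250
edge 5: (4,32.5)→(0.5,12)  cross = 4·12 − 0.5·32.5 = 31.7500; (r_i+r_j)·cross = 4.5·31.7500 = 142.8750
Σcross = 636.0000 → A = |Σcross|/2 = 318.0000 mm²
Σ(r_i+r_j)·cross = 17447.2500 → first moment M = |Σ|/6 = 2907.8750
R_c = M/A = 2907.8750/318.0000 = 9.1443 mm
θ = 110° = 1.919862 rad
V = θ·R_c·A = 1.919862·9.1443·318.0000 = 5582.719 mm³

Volume = 5582.719 mm³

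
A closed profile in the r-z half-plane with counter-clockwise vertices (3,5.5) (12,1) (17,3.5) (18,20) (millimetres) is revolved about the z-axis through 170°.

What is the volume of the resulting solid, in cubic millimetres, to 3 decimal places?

Profile (r,z), 4 vertices: (3,5.5) (12,1) (17,3.5) (18,20)
edge 0: (3,5.5)→(12,1)  cross = 3·1 − 12·5.5 = -63.0000; (r_i+r_j)·cross = 15·-63.0000 = -945.0000
edge 1: (12,1)→(17,3.5)  cross = 12·3.5 − 17·1 = 25.0000; (r_i+r_j)·cross = 29·25.0000 = 725.0000
edge 2: (17,3.5)→(18,20)  cross = 17·20 − 18·3.5 = 277.0000; (r_i+r_j)·cross = 35·277.0000 = 9695.0000
edge 3: (18,20)→(3,5.5)  cross = 18·5.5 − 3·20 = 39.0000; (r_i+r_j)·cross = 21·39.0000 = 819.0000
Σcross = 278.0000 → A = |Σcross|/2 = 139.0000 mm²
Σ(r_i+r_j)·cross = 10294.0000 → first moment M = |Σ|/6 = 1715.6667
R_c = M/A = 1715.6667/139.0000 = 12.3429 mm
θ = 170° = 2.967060 rad
V = θ·R_c·A = 2.967060·12.3429·139.0000 = 5090.485 mm³

Volume = 5090.485 mm³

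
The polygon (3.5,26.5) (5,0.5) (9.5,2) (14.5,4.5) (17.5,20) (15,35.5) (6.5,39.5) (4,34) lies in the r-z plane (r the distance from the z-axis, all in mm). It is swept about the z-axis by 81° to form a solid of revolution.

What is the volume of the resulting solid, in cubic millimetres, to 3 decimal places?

Profile (r,z), 8 vertices: (3.5,26.5) (5,0.5) (9.5,2) (14.5,4.5) (17.5,20) (15,35.5) (6.5,39.5) (4,34)
edge 0: (3.5,26.5)→(5,0.5)  cross = 3.5·0.5 − 5·26.5 = -130.7500; (r_i+r_j)·cross = 8.5·-130.7500 = -1111.3750
edge 1: (5,0.5)→(9.5,2)  cross = 5·2 − 9.5·0.5 = 5.2500; (r_i+r_j)·cross = 14.5·5.2500 = 76.1250
edge 2: (9.5,2)→(14.5,4.5)  cross = 9.5·4.5 − 14.5·2 = 13.7500; (r_i+r_j)·cross = 24·13.7500 = 330.0000
edge 3: (14.5,4.5)→(17.5,20)  cross = 14.5·20 − 17.5·4.5 = 211.2500; (r_i+r_j)·cross = 32·211.2500 = 6760.0000
edge 4: (17.5,20)→(15,35.5)  cross = 17.5·35.5 − 15·20 = 321.2500; (r_i+r_j)·cross = 32.5·321.2500 = 10440.6250
edge 5: (15,35.5)→(6.5,39.5)  cross = 15·39.5 − 6.5·35.5 = 361.7500; (r_i+r_j)·cross = 21.5·361.7500 = 7777.6250
edge 6: (6.5,39.5)→(4,34)  cross = 6.5·34 − 4·39.5 = 63.0000; (r_i+r_j)·cross = 10.5·63.0000 = 661.5000
edge 7: (4,34)→(3.5,26.5)  cross = 4·26.5 − 3.5·34 = -13.0000; (r_i+r_j)·cross = 7.5·-13.0000 = -97.5000
Σcross = 832.5000 → A = |Σcross|/2 = 416.2500 mm²
Σ(r_i+r_j)·cross = 24837.0000 → first moment M = |Σ|/6 = 4139.5000
R_c = M/A = 4139.5000/416.2500 = 9.9447 mm
θ = 81° = 1.413717 rad
V = θ·R_c·A = 1.413717·9.9447·416.2500 = 5852.080 mm³

Volume = 5852.080 mm³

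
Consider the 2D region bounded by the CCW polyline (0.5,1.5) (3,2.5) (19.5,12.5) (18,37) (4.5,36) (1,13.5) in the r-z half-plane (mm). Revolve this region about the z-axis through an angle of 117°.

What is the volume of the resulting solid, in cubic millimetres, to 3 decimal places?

Profile (r,z), 6 vertices: (0.5,1.5) (3,2.5) (19.5,12.5) (18,37) (4.5,36) (1,13.5)
edge 0: (0.5,1.5)→(3,2.5)  cross = 0.5·2.5 − 3·1.5 = -3.2500; (r_i+r_j)·cross = 3.5·-3.2500 = -11.3750
edge 1: (3,2.5)→(19.5,12.5)  cross = 3·12.5 − 19.5·2.5 = -11.2500; (r_i+r_j)·cross = 22.5·-11.2500 = -253.1250
edge 2: (19.5,12.5)→(18,37)  cross = 19.5·37 − 18·12.5 = 496.5000; (r_i+r_j)·cross = 37.5·496.5000 = 18618.7500
edge 3: (18,37)→(4.5,36)  cross = 18·36 − 4.5·37 = 481.5000; (r_i+r_j)·cross = 22.5·481.5000 = 10833.7500
edge 4: (4.5,36)→(1,13.5)  cross = 4.5·13.5 − 1·36 = 24.7500; (r_i+r_j)·cross = 5.5·24.7500 = 136.1250
edge 5: (1,13.5)→(0.5,1.5)  cross = 1·1.5 − 0.5·13.5 = -5.2500; (r_i+r_j)·cross = 1.5·-5.2500 = -7.8750
Σcross = 983.0000 → A = |Σcross|/2 = 491.5000 mm²
Σ(r_i+r_j)·cross = 29316.2500 → first moment M = |Σ|/6 = 4886.0417
R_c = M/A = 4886.0417/491.5000 = 9.9411 mm
θ = 117° = 2.042035 rad
V = θ·R_c·A = 2.042035·9.9411·491.5000 = 9977.469 mm³

Volume = 9977.469 mm³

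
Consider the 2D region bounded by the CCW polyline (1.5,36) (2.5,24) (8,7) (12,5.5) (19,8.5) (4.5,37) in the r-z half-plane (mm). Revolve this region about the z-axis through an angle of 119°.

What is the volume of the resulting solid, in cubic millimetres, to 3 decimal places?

Profile (r,z), 6 vertices: (1.5,36) (2.5,24) (8,7) (12,5.5) (19,8.5) (4.5,37)
edge 0: (1.5,36)→(2.5,24)  cross = 1.5·24 − 2.5·36 = -54.0000; (r_i+r_j)·cross = 4·-54.0000 = -216.0000
edge 1: (2.5,24)→(8,7)  cross = 2.5·7 − 8·24 = -174.5000; (r_i+r_j)·cross = 10.5·-174.5000 = -1832.2500
edge 2: (8,7)→(12,5.5)  cross = 8·5.5 − 12·7 = -40.0000; (r_i+r_j)·cross = 20·-40.0000 = -800.0000
edge 3: (12,5.5)→(19,8.5)  cross = 12·8.5 − 19·5.5 = -2.5000; (r_i+r_j)·cross = 31·-2.5000 = -77.5000
edge 4: (19,8.5)→(4.5,37)  cross = 19·37 − 4.5·8.5 = 664.7500; (r_i+r_j)·cross = 23.5·664.7500 = 15621.6250
edge 5: (4.5,37)→(1.5,36)  cross = 4.5·36 − 1.5·37 = 106.5000; (r_i+r_j)·cross = 6·106.5000 = 639.0000
Σcross = 500.2500 → A = |Σcross|/2 = 250.1250 mm²
Σ(r_i+r_j)·cross = 13334.8750 → first moment M = |Σ|/6 = 2222.4792
R_c = M/A = 2222.4792/250.1250 = 8.8855 mm
θ = 119° = 2.076942 rad
V = θ·R_c·A = 2.076942·8.8855·250.1250 = 4615.960 mm³

Volume = 4615.960 mm³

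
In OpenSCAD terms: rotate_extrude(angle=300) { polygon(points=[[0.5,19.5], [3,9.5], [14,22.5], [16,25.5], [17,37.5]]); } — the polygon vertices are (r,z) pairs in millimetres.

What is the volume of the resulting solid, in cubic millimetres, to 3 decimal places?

Profile (r,z), 5 vertices: (0.5,19.5) (3,9.5) (14,22.5) (16,25.5) (17,37.5)
edge 0: (0.5,19.5)→(3,9.5)  cross = 0.5·9.5 − 3·19.5 = -53.7500; (r_i+r_j)·cross = 3.5·-53.7500 = -188.1250
edge 1: (3,9.5)→(14,22.5)  cross = 3·22.5 − 14·9.5 = -65.5000; (r_i+r_j)·cross = 17·-65.5000 = -1113.5000
edge 2: (14,22.5)→(16,25.5)  cross = 14·25.5 − 16·22.5 = -3.0000; (r_i+r_j)·cross = 30·-3.0000 = -90.0000
edge 3: (16,25.5)→(17,37.5)  cross = 16·37.5 − 17·25.5 = 166.5000; (r_i+r_j)·cross = 33·166.5000 = 5494.5000
edge 4: (17,37.5)→(0.5,19.5)  cross = 17·19.5 − 0.5·37.5 = 312.7500; (r_i+r_j)·cross = 17.5·312.7500 = 5473.1250
Σcross = 357.0000 → A = |Σcross|/2 = 178.5000 mm²
Σ(r_i+r_j)·cross = 9576.0000 → first moment M = |Σ|/6 = 1596.0000
R_c = M/A = 1596.0000/178.5000 = 8.9412 mm
θ = 300° = 5.235988 rad
V = θ·R_c·A = 5.235988·8.9412·178.5000 = 8356.636 mm³

Volume = 8356.636 mm³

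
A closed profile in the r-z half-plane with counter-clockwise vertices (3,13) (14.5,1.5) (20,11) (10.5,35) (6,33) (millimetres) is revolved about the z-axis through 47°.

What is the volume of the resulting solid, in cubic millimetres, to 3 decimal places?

Profile (r,z), 5 vertices: (3,13) (14.5,1.5) (20,11) (10.5,35) (6,33)
edge 0: (3,13)→(14.5,1.5)  cross = 3·1.5 − 14.5·13 = -184.0000; (r_i+r_j)·cross = 17.5·-184.0000 = -3220.0000
edge 1: (14.5,1.5)→(20,11)  cross = 14.5·11 − 20·1.5 = 129.5000; (r_i+r_j)·cross = 34.5·129.5000 = 4467.7500
edge 2: (20,11)→(10.5,35)  cross = 20·35 − 10.5·11 = 584.5000; (r_i+r_j)·cross = 30.5·584.5000 = 17827.2500
edge 3: (10.5,35)→(6,33)  cross = 10.5·33 − 6·35 = 136.5000; (r_i+r_j)·cross = 16.5·136.5000 = 2252.2500
edge 4: (6,33)→(3,13)  cross = 6·13 − 3·33 = -21.0000; (r_i+r_j)·cross = 9·-21.0000 = -189.0000
Σcross = 645.5000 → A = |Σcross|/2 = 322.7500 mm²
Σ(r_i+r_j)·cross = 21138.2500 → first moment M = |Σ|/6 = 3523.0417
R_c = M/A = 3523.0417/322.7500 = 10.9157 mm
θ = 47° = 0.820305 rad
V = θ·R_c·A = 0.820305·10.9157·322.7500 = 2889.968 mm³

Volume = 2889.968 mm³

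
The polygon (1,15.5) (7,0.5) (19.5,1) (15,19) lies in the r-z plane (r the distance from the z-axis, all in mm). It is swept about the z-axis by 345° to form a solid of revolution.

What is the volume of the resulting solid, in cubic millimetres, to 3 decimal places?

Volume = 14796.427 mm³

Profile (r,z), 4 vertices: (1,15.5) (7,0.5) (19.5,1) (15,19)
edge 0: (1,15.5)→(7,0.5)  cross = 1·0.5 − 7·15.5 = -108.0000; (r_i+r_j)·cross = 8·-108.0000 = -864.0000
edge 1: (7,0.5)→(19.5,1)  cross = 7·1 − 19.5·0.5 = -2.7500; (r_i+r_j)·cross = 26.5·-2.7500 = -72.8750
edge 2: (19.5,1)→(15,19)  cross = 19.5·19 − 15·1 = 355.5000; (r_i+r_j)·cross = 34.5·355.5000 = 12264.7500
edge 3: (15,19)→(1,15.5)  cross = 15·15.5 − 1·19 = 213.5000; (r_i+r_j)·cross = 16·213.5000 = 3416.0000
Σcross = 458.2500 → A = |Σcross|/2 = 229.1250 mm²
Σ(r_i+r_j)·cross = 14743.8750 → first moment M = |Σ|/6 = 2457.3125
R_c = M/A = 2457.3125/229.1250 = 10.7248 mm
θ = 345° = 6.021386 rad
V = θ·R_c·A = 6.021386·10.7248·229.1250 = 14796.427 mm³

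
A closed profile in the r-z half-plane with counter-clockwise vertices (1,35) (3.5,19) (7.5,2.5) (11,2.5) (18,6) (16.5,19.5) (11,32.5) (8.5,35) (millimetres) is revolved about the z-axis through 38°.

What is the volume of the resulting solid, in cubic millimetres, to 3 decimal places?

Profile (r,z), 8 vertices: (1,35) (3.5,19) (7.5,2.5) (11,2.5) (18,6) (16.5,19.5) (11,32.5) (8.5,35)
edge 0: (1,35)→(3.5,19)  cross = 1·19 − 3.5·35 = -103.5000; (r_i+r_j)·cross = 4.5·-103.5000 = -465.7500
edge 1: (3.5,19)→(7.5,2.5)  cross = 3.5·2.5 − 7.5·19 = -133.7500; (r_i+r_j)·cross = 11·-133.7500 = -1471.2500
edge 2: (7.5,2.5)→(11,2.5)  cross = 7.5·2.5 − 11·2.5 = -8.7500; (r_i+r_j)·cross = 18.5·-8.7500 = -161.8750
edge 3: (11,2.5)→(18,6)  cross = 11·6 − 18·2.5 = 21.0000; (r_i+r_j)·cross = 29·21.0000 = 609.0000
edge 4: (18,6)→(16.5,19.5)  cross = 18·19.5 − 16.5·6 = 252.0000; (r_i+r_j)·cross = 34.5·252.0000 = 8694.0000
edge 5: (16.5,19.5)→(11,32.5)  cross = 16.5·32.5 − 11·19.5 = 321.7500; (r_i+r_j)·cross = 27.5·321.7500 = 8848.1250
edge 6: (11,32.5)→(8.5,35)  cross = 11·35 − 8.5·32.5 = 108.7500; (r_i+r_j)·cross = 19.5·108.7500 = 2120.6250
edge 7: (8.5,35)→(1,35)  cross = 8.5·35 − 1·35 = 262.5000; (r_i+r_j)·cross = 9.5·262.5000 = 2493.7500
Σcross = 720.0000 → A = |Σcross|/2 = 360.0000 mm²
Σ(r_i+r_j)·cross = 20666.6250 → first moment M = |Σ|/6 = 3444.4375
R_c = M/A = 3444.4375/360.0000 = 9.5679 mm
θ = 38° = 0.663225 rad
V = θ·R_c·A = 0.663225·9.5679·360.0000 = 2284.437 mm³

Volume = 2284.437 mm³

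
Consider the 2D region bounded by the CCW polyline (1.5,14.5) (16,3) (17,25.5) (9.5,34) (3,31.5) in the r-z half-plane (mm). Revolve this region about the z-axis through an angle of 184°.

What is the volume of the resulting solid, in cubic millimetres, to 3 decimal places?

Volume = 10247.529 mm³

Profile (r,z), 5 vertices: (1.5,14.5) (16,3) (17,25.5) (9.5,34) (3,31.5)
edge 0: (1.5,14.5)→(16,3)  cross = 1.5·3 − 16·14.5 = -227.5000; (r_i+r_j)·cross = 17.5·-227.5000 = -3981.2500
edge 1: (16,3)→(17,25.5)  cross = 16·25.5 − 17·3 = 357.0000; (r_i+r_j)·cross = 33·357.0000 = 11781.0000
edge 2: (17,25.5)→(9.5,34)  cross = 17·34 − 9.5·25.5 = 335.7500; (r_i+r_j)·cross = 26.5·335.7500 = 8897.3750
edge 3: (9.5,34)→(3,31.5)  cross = 9.5·31.5 − 3·34 = 197.2500; (r_i+r_j)·cross = 12.5·197.2500 = 2465.6250
edge 4: (3,31.5)→(1.5,14.5)  cross = 3·14.5 − 1.5·31.5 = -3.7500; (r_i+r_j)·cross = 4.5·-3.7500 = -16.8750
Σcross = 658.7500 → A = |Σcross|/2 = 329.3750 mm²
Σ(r_i+r_j)·cross = 19145.8750 → first moment M = |Σ|/6 = 3190.9792
R_c = M/A = 3190.9792/329.3750 = 9.6880 mm
θ = 184° = 3.211406 rad
V = θ·R_c·A = 3.211406·9.6880·329.3750 = 10247.529 mm³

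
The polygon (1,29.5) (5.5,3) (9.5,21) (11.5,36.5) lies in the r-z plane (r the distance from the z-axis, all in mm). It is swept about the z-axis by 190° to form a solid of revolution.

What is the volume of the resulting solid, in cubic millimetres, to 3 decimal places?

Profile (r,z), 4 vertices: (1,29.5) (5.5,3) (9.5,21) (11.5,36.5)
edge 0: (1,29.5)→(5.5,3)  cross = 1·3 − 5.5·29.5 = -159.2500; (r_i+r_j)·cross = 6.5·-159.2500 = -1035.1250
edge 1: (5.5,3)→(9.5,21)  cross = 5.5·21 − 9.5·3 = 87.0000; (r_i+r_j)·cross = 15·87.0000 = 1305.0000
edge 2: (9.5,21)→(11.5,36.5)  cross = 9.5·36.5 − 11.5·21 = 105.2500; (r_i+r_j)·cross = 21·105.2500 = 2210.2500
edge 3: (11.5,36.5)→(1,29.5)  cross = 11.5·29.5 − 1·36.5 = 302.7500; (r_i+r_j)·cross = 12.5·302.7500 = 3784.3750
Σcross = 335.7500 → A = |Σcross|/2 = 167.8750 mm²
Σ(r_i+r_j)·cross = 6264.5000 → first moment M = |Σ|/6 = 1044.0833
R_c = M/A = 1044.0833/167.8750 = 6.2194 mm
θ = 190° = 3.316126 rad
V = θ·R_c·A = 3.316126·6.2194·167.8750 = 3462.311 mm³

Volume = 3462.311 mm³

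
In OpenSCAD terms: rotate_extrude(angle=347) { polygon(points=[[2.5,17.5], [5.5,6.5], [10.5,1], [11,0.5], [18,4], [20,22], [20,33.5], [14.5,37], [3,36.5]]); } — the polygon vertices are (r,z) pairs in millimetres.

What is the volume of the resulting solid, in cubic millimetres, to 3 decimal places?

Volume = 36674.132 mm³

Profile (r,z), 9 vertices: (2.5,17.5) (5.5,6.5) (10.5,1) (11,0.5) (18,4) (20,22) (20,33.5) (14.5,37) (3,36.5)
edge 0: (2.5,17.5)→(5.5,6.5)  cross = 2.5·6.5 − 5.5·17.5 = -80.0000; (r_i+r_j)·cross = 8·-80.0000 = -640.0000
edge 1: (5.5,6.5)→(10.5,1)  cross = 5.5·1 − 10.5·6.5 = -62.7500; (r_i+r_j)·cross = 16·-62.7500 = -1004.0000
edge 2: (10.5,1)→(11,0.5)  cross = 10.5·0.5 − 11·1 = -5.7500; (r_i+r_j)·cross = 21.5·-5.7500 = -123.6250
edge 3: (11,0.5)→(18,4)  cross = 11·4 − 18·0.5 = 35.0000; (r_i+r_j)·cross = 29·35.0000 = 1015.0000
edge 4: (18,4)→(20,22)  cross = 18·22 − 20·4 = 316.0000; (r_i+r_j)·cross = 38·316.0000 = 12008.0000
edge 5: (20,22)→(20,33.5)  cross = 20·33.5 − 20·22 = 230.0000; (r_i+r_j)·cross = 40·230.0000 = 9200.0000
edge 6: (20,33.5)→(14.5,37)  cross = 20·37 − 14.5·33.5 = 254.2500; (r_i+r_j)·cross = 34.5·254.2500 = 8771.6250
edge 7: (14.5,37)→(3,36.5)  cross = 14.5·36.5 − 3·37 = 418.2500; (r_i+r_j)·cross = 17.5·418.2500 = 7319.3750
edge 8: (3,36.5)→(2.5,17.5)  cross = 3·17.5 − 2.5·36.5 = -38.7500; (r_i+r_j)·cross = 5.5·-38.7500 = -213.1250
Σcross = 1066.2500 → A = |Σcross|/2 = 533.1250 mm²
Σ(r_i+r_j)·cross = 36333.2500 → first moment M = |Σ|/6 = 6055.5417
R_c = M/A = 6055.5417/533.1250 = 11.3586 mm
θ = 347° = 6.056293 rad
V = θ·R_c·A = 6.056293·11.3586·533.1250 = 36674.132 mm³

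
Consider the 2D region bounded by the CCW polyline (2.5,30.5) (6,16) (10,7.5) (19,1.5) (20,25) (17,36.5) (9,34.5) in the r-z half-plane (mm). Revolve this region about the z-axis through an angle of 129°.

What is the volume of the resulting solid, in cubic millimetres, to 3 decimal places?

Profile (r,z), 7 vertices: (2.5,30.5) (6,16) (10,7.5) (19,1.5) (20,25) (17,36.5) (9,34.5)
edge 0: (2.5,30.5)→(6,16)  cross = 2.5·16 − 6·30.5 = -143.0000; (r_i+r_j)·cross = 8.5·-143.0000 = -1215.5000
edge 1: (6,16)→(10,7.5)  cross = 6·7.5 − 10·16 = -115.0000; (r_i+r_j)·cross = 16·-115.0000 = -1840.0000
edge 2: (10,7.5)→(19,1.5)  cross = 10·1.5 − 19·7.5 = -127.5000; (r_i+r_j)·cross = 29·-127.5000 = -3697.5000
edge 3: (19,1.5)→(20,25)  cross = 19·25 − 20·1.5 = 445.0000; (r_i+r_j)·cross = 39·445.0000 = 17355.0000
edge 4: (20,25)→(17,36.5)  cross = 20·36.5 − 17·25 = 305.0000; (r_i+r_j)·cross = 37·305.0000 = 11285.0000
edge 5: (17,36.5)→(9,34.5)  cross = 17·34.5 − 9·36.5 = 258.0000; (r_i+r_j)·cross = 26·258.0000 = 6708.0000
edge 6: (9,34.5)→(2.5,30.5)  cross = 9·30.5 − 2.5·34.5 = 188.2500; (r_i+r_j)·cross = 11.5·188.2500 = 2164.8750
Σcross = 810.7500 → A = |Σcross|/2 = 405.3750 mm²
Σ(r_i+r_j)·cross = 30759.8750 → first moment M = |Σ|/6 = 5126.6458
R_c = M/A = 5126.6458/405.3750 = 12.6467 mm
θ = 129° = 2.251475 rad
V = θ·R_c·A = 2.251475·12.6467·405.3750 = 11542.514 mm³

Volume = 11542.514 mm³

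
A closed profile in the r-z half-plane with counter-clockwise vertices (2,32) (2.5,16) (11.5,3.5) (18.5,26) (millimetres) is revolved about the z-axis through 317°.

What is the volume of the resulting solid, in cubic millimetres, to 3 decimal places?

Profile (r,z), 4 vertices: (2,32) (2.5,16) (11.5,3.5) (18.5,26)
edge 0: (2,32)→(2.5,16)  cross = 2·16 − 2.5·32 = -48.0000; (r_i+r_j)·cross = 4.5·-48.0000 = -216.0000
edge 1: (2.5,16)→(11.5,3.5)  cross = 2.5·3.5 − 11.5·16 = -175.2500; (r_i+r_j)·cross = 14·-175.2500 = -2453.5000
edge 2: (11.5,3.5)→(18.5,26)  cross = 11.5·26 − 18.5·3.5 = 234.2500; (r_i+r_j)·cross = 30·234.2500 = 7027.5000
edge 3: (18.5,26)→(2,32)  cross = 18.5·32 − 2·26 = 540.0000; (r_i+r_j)·cross = 20.5·540.0000 = 11070.0000
Σcross = 551.0000 → A = |Σcross|/2 = 275.5000 mm²
Σ(r_i+r_j)·cross = 15428.0000 → first moment M = |Σ|/6 = 2571.3333
R_c = M/A = 2571.3333/275.5000 = 9.3333 mm
θ = 317° = 5.532694 rad
V = θ·R_c·A = 5.532694·9.3333·275.5000 = 14226.400 mm³

Volume = 14226.400 mm³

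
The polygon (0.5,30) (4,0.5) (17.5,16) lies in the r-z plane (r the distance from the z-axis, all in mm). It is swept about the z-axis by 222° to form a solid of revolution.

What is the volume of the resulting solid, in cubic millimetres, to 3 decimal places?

Profile (r,z), 3 vertices: (0.5,30) (4,0.5) (17.5,16)
edge 0: (0.5,30)→(4,0.5)  cross = 0.5·0.5 − 4·30 = -119.7500; (r_i+r_j)·cross = 4.5·-119.7500 = -538.8750
edge 1: (4,0.5)→(17.5,16)  cross = 4·16 − 17.5·0.5 = 55.2500; (r_i+r_j)·cross = 21.5·55.2500 = 1187.8750
edge 2: (17.5,16)→(0.5,30)  cross = 17.5·30 − 0.5·16 = 517.0000; (r_i+r_j)·cross = 18·517.0000 = 9306.0000
Σcross = 452.5000 → A = |Σcross|/2 = 226.2500 mm²
Σ(r_i+r_j)·cross = 9955.0000 → first moment M = |Σ|/6 = 1659.1667
R_c = M/A = 1659.1667/226.2500 = 7.3333 mm
θ = 222° = 3.874631 rad
V = θ·R_c·A = 3.874631·7.3333·226.2500 = 6428.659 mm³

Volume = 6428.659 mm³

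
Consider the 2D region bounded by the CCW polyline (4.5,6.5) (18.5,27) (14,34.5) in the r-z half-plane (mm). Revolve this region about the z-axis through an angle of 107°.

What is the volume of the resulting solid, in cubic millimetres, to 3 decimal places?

Volume = 2271.583 mm³

Profile (r,z), 3 vertices: (4.5,6.5) (18.5,27) (14,34.5)
edge 0: (4.5,6.5)→(18.5,27)  cross = 4.5·27 − 18.5·6.5 = 1.2500; (r_i+r_j)·cross = 23·1.2500 = 28.7500
edge 1: (18.5,27)→(14,34.5)  cross = 18.5·34.5 − 14·27 = 260.2500; (r_i+r_j)·cross = 32.5·260.2500 = 8458.1250
edge 2: (14,34.5)→(4.5,6.5)  cross = 14·6.5 − 4.5·34.5 = -64.2500; (r_i+r_j)·cross = 18.5·-64.2500 = -1188.6250
Σcross = 197.2500 → A = |Σcross|/2 = 98.6250 mm²
Σ(r_i+r_j)·cross = 7298.2500 → first moment M = |Σ|/6 = 1216.3750
R_c = M/A = 1216.3750/98.6250 = 12.3333 mm
θ = 107° = 1.867502 rad
V = θ·R_c·A = 1.867502·12.3333·98.6250 = 2271.583 mm³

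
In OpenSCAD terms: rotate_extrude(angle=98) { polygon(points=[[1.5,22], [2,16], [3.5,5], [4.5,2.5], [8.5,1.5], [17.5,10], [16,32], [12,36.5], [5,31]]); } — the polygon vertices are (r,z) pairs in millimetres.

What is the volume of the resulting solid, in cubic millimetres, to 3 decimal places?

Volume = 6710.630 mm³

Profile (r,z), 9 vertices: (1.5,22) (2,16) (3.5,5) (4.5,2.5) (8.5,1.5) (17.5,10) (16,32) (12,36.5) (5,31)
edge 0: (1.5,22)→(2,16)  cross = 1.5·16 − 2·22 = -20.0000; (r_i+r_j)·cross = 3.5·-20.0000 = -70.0000
edge 1: (2,16)→(3.5,5)  cross = 2·5 − 3.5·16 = -46.0000; (r_i+r_j)·cross = 5.5·-46.0000 = -253.0000
edge 2: (3.5,5)→(4.5,2.5)  cross = 3.5·2.5 − 4.5·5 = -13.7500; (r_i+r_j)·cross = 8·-13.7500 = -110.0000
edge 3: (4.5,2.5)→(8.5,1.5)  cross = 4.5·1.5 − 8.5·2.5 = -14.5000; (r_i+r_j)·cross = 13·-14.5000 = -188.5000
edge 4: (8.5,1.5)→(17.5,10)  cross = 8.5·10 − 17.5·1.5 = 58.7500; (r_i+r_j)·cross = 26·58.7500 = 1527.5000
edge 5: (17.5,10)→(16,32)  cross = 17.5·32 − 16·10 = 400.0000; (r_i+r_j)·cross = 33.5·400.0000 = 13400.0000
edge 6: (16,32)→(12,36.5)  cross = 16·36.5 − 12·32 = 200.0000; (r_i+r_j)·cross = 28·200.0000 = 5600.0000
edge 7: (12,36.5)→(5,31)  cross = 12·31 − 5·36.5 = 189.5000; (r_i+r_j)·cross = 17·189.5000 = 3221.5000
edge 8: (5,31)→(1.5,22)  cross = 5·22 − 1.5·31 = 63.5000; (r_i+r_j)·cross = 6.5·63.5000 = 412.7500
Σcross = 817.5000 → A = |Σcross|/2 = 408.7500 mm²
Σ(r_i+r_j)·cross = 23540.2500 → first moment M = |Σ|/6 = 3923.3750
R_c = M/A = 3923.3750/408.7500 = 9.5985 mm
θ = 98° = 1.710423 rad
V = θ·R_c·A = 1.710423·9.5985·408.7500 = 6710.630 mm³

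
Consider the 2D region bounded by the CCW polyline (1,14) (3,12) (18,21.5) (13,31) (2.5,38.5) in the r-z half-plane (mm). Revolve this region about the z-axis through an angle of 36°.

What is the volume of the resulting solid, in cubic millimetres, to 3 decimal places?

Volume = 1243.678 mm³

Profile (r,z), 5 vertices: (1,14) (3,12) (18,21.5) (13,31) (2.5,38.5)
edge 0: (1,14)→(3,12)  cross = 1·12 − 3·14 = -30.0000; (r_i+r_j)·cross = 4·-30.0000 = -120.0000
edge 1: (3,12)→(18,21.5)  cross = 3·21.5 − 18·12 = -151.5000; (r_i+r_j)·cross = 21·-151.5000 = -3181.5000
edge 2: (18,21.5)→(13,31)  cross = 18·31 − 13·21.5 = 278.5000; (r_i+r_j)·cross = 31·278.5000 = 8633.5000
edge 3: (13,31)→(2.5,38.5)  cross = 13·38.5 − 2.5·31 = 423.0000; (r_i+r_j)·cross = 15.5·423.0000 = 6556.5000
edge 4: (2.5,38.5)→(1,14)  cross = 2.5·14 − 1·38.5 = -3.5000; (r_i+r_j)·cross = 3.5·-3.5000 = -12.2500
Σcross = 516.5000 → A = |Σcross|/2 = 258.2500 mm²
Σ(r_i+r_j)·cross = 11876.2500 → first moment M = |Σ|/6 = 1979.3750
R_c = M/A = 1979.3750/258.2500 = 7.6646 mm
θ = 36° = 0.628319 rad
V = θ·R_c·A = 0.628319·7.6646·258.2500 = 1243.678 mm³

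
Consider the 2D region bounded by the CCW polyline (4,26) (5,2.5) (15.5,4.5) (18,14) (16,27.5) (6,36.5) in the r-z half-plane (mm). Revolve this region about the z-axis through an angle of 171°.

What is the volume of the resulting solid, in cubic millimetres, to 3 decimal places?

Volume = 10781.491 mm³

Profile (r,z), 6 vertices: (4,26) (5,2.5) (15.5,4.5) (18,14) (16,27.5) (6,36.5)
edge 0: (4,26)→(5,2.5)  cross = 4·2.5 − 5·26 = -120.0000; (r_i+r_j)·cross = 9·-120.0000 = -1080.0000
edge 1: (5,2.5)→(15.5,4.5)  cross = 5·4.5 − 15.5·2.5 = -16.2500; (r_i+r_j)·cross = 20.5·-16.2500 = -333.1250
edge 2: (15.5,4.5)→(18,14)  cross = 15.5·14 − 18·4.5 = 136.0000; (r_i+r_j)·cross = 33.5·136.0000 = 4556.0000
edge 3: (18,14)→(16,27.5)  cross = 18·27.5 − 16·14 = 271.0000; (r_i+r_j)·cross = 34·271.0000 = 9214.0000
edge 4: (16,27.5)→(6,36.5)  cross = 16·36.5 − 6·27.5 = 419.0000; (r_i+r_j)·cross = 22·419.0000 = 9218.0000
edge 5: (6,36.5)→(4,26)  cross = 6·26 − 4·36.5 = 10.0000; (r_i+r_j)·cross = 10·10.0000 = 100.0000
Σcross = 699.7500 → A = |Σcross|/2 = 349.8750 mm²
Σ(r_i+r_j)·cross = 21674.8750 → first moment M = |Σ|/6 = 3612.4792
R_c = M/A = 3612.4792/349.8750 = 10.3251 mm
θ = 171° = 2.984513 rad
V = θ·R_c·A = 2.984513·10.3251·349.8750 = 10781.491 mm³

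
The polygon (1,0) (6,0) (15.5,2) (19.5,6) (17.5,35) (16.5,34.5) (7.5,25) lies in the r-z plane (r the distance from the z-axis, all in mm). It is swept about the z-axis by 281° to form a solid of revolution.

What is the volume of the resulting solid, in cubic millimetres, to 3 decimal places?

Profile (r,z), 7 vertices: (1,0) (6,0) (15.5,2) (19.5,6) (17.5,35) (16.5,34.5) (7.5,25)
edge 0: (1,0)→(6,0)  cross = 1·0 − 6·0 = 0.0000; (r_i+r_j)·cross = 7·0.0000 = 0.0000
edge 1: (6,0)→(15.5,2)  cross = 6·2 − 15.5·0 = 12.0000; (r_i+r_j)·cross = 21.5·12.0000 = 258.0000
edge 2: (15.5,2)→(19.5,6)  cross = 15.5·6 − 19.5·2 = 54.0000; (r_i+r_j)·cross = 35·54.0000 = 1890.0000
edge 3: (19.5,6)→(17.5,35)  cross = 19.5·35 − 17.5·6 = 577.5000; (r_i+r_j)·cross = 37·577.5000 = 21367.5000
edge 4: (17.5,35)→(16.5,34.5)  cross = 17.5·34.5 − 16.5·35 = 26.2500; (r_i+r_j)·cross = 34·26.2500 = 892.5000
edge 5: (16.5,34.5)→(7.5,25)  cross = 16.5·25 − 7.5·34.5 = 153.7500; (r_i+r_j)·cross = 24·153.7500 = 3690.0000
edge 6: (7.5,25)→(1,0)  cross = 7.5·0 − 1·25 = -25.0000; (r_i+r_j)·cross = 8.5·-25.0000 = -212.5000
Σcross = 798.5000 → A = |Σcross|/2 = 399.2500 mm²
Σ(r_i+r_j)·cross = 27885.5000 → first moment M = |Σ|/6 = 4647.5833
R_c = M/A = 4647.5833/399.2500 = 11.6408 mm
θ = 281° = 4.904375 rad
V = θ·R_c·A = 4.904375·11.6408·399.2500 = 22793.492 mm³

Volume = 22793.492 mm³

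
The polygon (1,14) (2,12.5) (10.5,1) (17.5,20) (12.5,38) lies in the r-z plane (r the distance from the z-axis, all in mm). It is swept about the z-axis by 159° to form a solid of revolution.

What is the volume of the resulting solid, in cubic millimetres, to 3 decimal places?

Volume = 8337.882 mm³

Profile (r,z), 5 vertices: (1,14) (2,12.5) (10.5,1) (17.5,20) (12.5,38)
edge 0: (1,14)→(2,12.5)  cross = 1·12.5 − 2·14 = -15.5000; (r_i+r_j)·cross = 3·-15.5000 = -46.5000
edge 1: (2,12.5)→(10.5,1)  cross = 2·1 − 10.5·12.5 = -129.2500; (r_i+r_j)·cross = 12.5·-129.2500 = -1615.6250
edge 2: (10.5,1)→(17.5,20)  cross = 10.5·20 − 17.5·1 = 192.5000; (r_i+r_j)·cross = 28·192.5000 = 5390.0000
edge 3: (17.5,20)→(12.5,38)  cross = 17.5·38 − 12.5·20 = 415.0000; (r_i+r_j)·cross = 30·415.0000 = 12450.0000
edge 4: (12.5,38)→(1,14)  cross = 12.5·14 − 1·38 = 137.0000; (r_i+r_j)·cross = 13.5·137.0000 = 1849.5000
Σcross = 599.7500 → A = |Σcross|/2 = 299.8750 mm²
Σ(r_i+r_j)·cross = 18027.3750 → first moment M = |Σ|/6 = 3004.5625
R_c = M/A = 3004.5625/299.8750 = 10.0194 mm
θ = 159° = 2.775074 rad
V = θ·R_c·A = 2.775074·10.0194·299.8750 = 8337.882 mm³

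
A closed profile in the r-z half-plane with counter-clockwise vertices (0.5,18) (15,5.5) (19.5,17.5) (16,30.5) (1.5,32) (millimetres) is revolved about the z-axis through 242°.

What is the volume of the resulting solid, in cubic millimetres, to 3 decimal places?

Volume = 14479.361 mm³

Profile (r,z), 5 vertices: (0.5,18) (15,5.5) (19.5,17.5) (16,30.5) (1.5,32)
edge 0: (0.5,18)→(15,5.5)  cross = 0.5·5.5 − 15·18 = -267.2500; (r_i+r_j)·cross = 15.5·-267.2500 = -4142.3750
edge 1: (15,5.5)→(19.5,17.5)  cross = 15·17.5 − 19.5·5.5 = 155.2500; (r_i+r_j)·cross = 34.5·155.2500 = 5356.1250
edge 2: (19.5,17.5)→(16,30.5)  cross = 19.5·30.5 − 16·17.5 = 314.7500; (r_i+r_j)·cross = 35.5·314.7500 = 11173.6250
edge 3: (16,30.5)→(1.5,32)  cross = 16·32 − 1.5·30.5 = 466.2500; (r_i+r_j)·cross = 17.5·466.2500 = 8159.3750
edge 4: (1.5,32)→(0.5,18)  cross = 1.5·18 − 0.5·32 = 11.0000; (r_i+r_j)·cross = 2·11.0000 = 22.0000
Σcross = 680.0000 → A = |Σcross|/2 = 340.0000 mm²
Σ(r_i+r_j)·cross = 20568.7500 → first moment M = |Σ|/6 = 3428.1250
R_c = M/A = 3428.1250/340.0000 = 10.0827 mm
θ = 242° = 4.223697 rad
V = θ·R_c·A = 4.223697·10.0827·340.0000 = 14479.361 mm³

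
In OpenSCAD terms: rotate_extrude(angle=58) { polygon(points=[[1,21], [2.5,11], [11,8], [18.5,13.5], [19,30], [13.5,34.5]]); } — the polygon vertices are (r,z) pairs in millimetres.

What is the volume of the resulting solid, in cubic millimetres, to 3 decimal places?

Volume = 3619.193 mm³

Profile (r,z), 6 vertices: (1,21) (2.5,11) (11,8) (18.5,13.5) (19,30) (13.5,34.5)
edge 0: (1,21)→(2.5,11)  cross = 1·11 − 2.5·21 = -41.5000; (r_i+r_j)·cross = 3.5·-41.5000 = -145.2500
edge 1: (2.5,11)→(11,8)  cross = 2.5·8 − 11·11 = -101.0000; (r_i+r_j)·cross = 13.5·-101.0000 = -1363.5000
edge 2: (11,8)→(18.5,13.5)  cross = 11·13.5 − 18.5·8 = 0.5000; (r_i+r_j)·cross = 29.5·0.5000 = 14.7500
edge 3: (18.5,13.5)→(19,30)  cross = 18.5·30 − 19·13.5 = 298.5000; (r_i+r_j)·cross = 37.5·298.5000 = 11193.7500
edge 4: (19,30)→(13.5,34.5)  cross = 19·34.5 − 13.5·30 = 250.5000; (r_i+r_j)·cross = 32.5·250.5000 = 8141.2500
edge 5: (13.5,34.5)→(1,21)  cross = 13.5·21 − 1·34.5 = 249.0000; (r_i+r_j)·cross = 14.5·249.0000 = 3610.5000
Σcross = 656.0000 → A = |Σcross|/2 = 328.0000 mm²
Σ(r_i+r_j)·cross = 21451.5000 → first moment M = |Σ|/6 = 3575.2500
R_c = M/A = 3575.2500/328.0000 = 10.9002 mm
θ = 58° = 1.012291 rad
V = θ·R_c·A = 1.012291·10.9002·328.0000 = 3619.193 mm³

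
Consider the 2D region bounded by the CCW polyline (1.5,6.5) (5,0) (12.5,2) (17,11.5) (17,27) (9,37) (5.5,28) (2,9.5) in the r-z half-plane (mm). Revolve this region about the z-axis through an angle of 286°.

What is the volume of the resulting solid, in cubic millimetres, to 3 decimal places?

Profile (r,z), 8 vertices: (1.5,6.5) (5,0) (12.5,2) (17,11.5) (17,27) (9,37) (5.5,28) (2,9.5)
edge 0: (1.5,6.5)→(5,0)  cross = 1.5·0 − 5·6.5 = -32.5000; (r_i+r_j)·cross = 6.5·-32.5000 = -211.2500
edge 1: (5,0)→(12.5,2)  cross = 5·2 − 12.5·0 = 10.0000; (r_i+r_j)·cross = 17.5·10.0000 = 175.0000
edge 2: (12.5,2)→(17,11.5)  cross = 12.5·11.5 − 17·2 = 109.7500; (r_i+r_j)·cross = 29.5·109.7500 = 3237.6250
edge 3: (17,11.5)→(17,27)  cross = 17·27 − 17·11.5 = 263.5000; (r_i+r_j)·cross = 34·263.5000 = 8959.0000
edge 4: (17,27)→(9,37)  cross = 17·37 − 9·27 = 386.0000; (r_i+r_j)·cross = 26·386.0000 = 10036.0000
edge 5: (9,37)→(5.5,28)  cross = 9·28 − 5.5·37 = 48.5000; (r_i+r_j)·cross = 14.5·48.5000 = 703.2500
edge 6: (5.5,28)→(2,9.5)  cross = 5.5·9.5 − 2·28 = -3.7500; (r_i+r_j)·cross = 7.5·-3.7500 = -28.1250
edge 7: (2,9.5)→(1.5,6.5)  cross = 2·6.5 − 1.5·9.5 = -1.2500; (r_i+r_j)·cross = 3.5·-1.2500 = -4.3750
Σcross = 780.2500 → A = |Σcross|/2 = 390.1250 mm²
Σ(r_i+r_j)·cross = 22867.1250 → first moment M = |Σ|/6 = 3811.1875
R_c = M/A = 3811.1875/390.1250 = 9.7691 mm
θ = 286° = 4.991642 rad
V = θ·R_c·A = 4.991642·9.7691·390.1250 = 19024.082 mm³

Volume = 19024.082 mm³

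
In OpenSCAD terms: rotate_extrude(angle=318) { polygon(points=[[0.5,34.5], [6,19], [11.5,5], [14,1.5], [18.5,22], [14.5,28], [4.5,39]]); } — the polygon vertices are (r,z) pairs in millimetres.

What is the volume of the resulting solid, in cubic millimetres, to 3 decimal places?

Profile (r,z), 7 vertices: (0.5,34.5) (6,19) (11.5,5) (14,1.5) (18.5,22) (14.5,28) (4.5,39)
edge 0: (0.5,34.5)→(6,19)  cross = 0.5·19 − 6·34.5 = -197.5000; (r_i+r_j)·cross = 6.5·-197.5000 = -1283.7500
edge 1: (6,19)→(11.5,5)  cross = 6·5 − 11.5·19 = -188.5000; (r_i+r_j)·cross = 17.5·-188.5000 = -3298.7500
edge 2: (11.5,5)→(14,1.5)  cross = 11.5·1.5 − 14·5 = -52.7500; (r_i+r_j)·cross = 25.5·-52.7500 = -1345.1250
edge 3: (14,1.5)→(18.5,22)  cross = 14·22 − 18.5·1.5 = 280.2500; (r_i+r_j)·cross = 32.5·280.2500 = 9108.1250
edge 4: (18.5,22)→(14.5,28)  cross = 18.5·28 − 14.5·22 = 199.0000; (r_i+r_j)·cross = 33·199.0000 = 6567.0000
edge 5: (14.5,28)→(4.5,39)  cross = 14.5·39 − 4.5·28 = 439.5000; (r_i+r_j)·cross = 19·439.5000 = 8350.5000
edge 6: (4.5,39)→(0.5,34.5)  cross = 4.5·34.5 − 0.5·39 = 135.7500; (r_i+r_j)·cross = 5·135.7500 = 678.7500
Σcross = 615.7500 → A = |Σcross|/2 = 307.8750 mm²
Σ(r_i+r_j)·cross = 18776.7500 → first moment M = |Σ|/6 = 3129.4583
R_c = M/A = 3129.4583/307.8750 = 10.1647 mm
θ = 318° = 5.550147 rad
V = θ·R_c·A = 5.550147·10.1647·307.8750 = 17368.954 mm³

Volume = 17368.954 mm³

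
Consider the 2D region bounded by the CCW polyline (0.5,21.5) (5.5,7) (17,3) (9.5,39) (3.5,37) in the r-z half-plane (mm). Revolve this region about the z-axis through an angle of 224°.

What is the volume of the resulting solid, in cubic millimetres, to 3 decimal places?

Profile (r,z), 5 vertices: (0.5,21.5) (5.5,7) (17,3) (9.5,39) (3.5,37)
edge 0: (0.5,21.5)→(5.5,7)  cross = 0.5·7 − 5.5·21.5 = -114.7500; (r_i+r_j)·cross = 6·-114.7500 = -688.5000
edge 1: (5.5,7)→(17,3)  cross = 5.5·3 − 17·7 = -102.5000; (r_i+r_j)·cross = 22.5·-102.5000 = -2306.2500
edge 2: (17,3)→(9.5,39)  cross = 17·39 − 9.5·3 = 634.5000; (r_i+r_j)·cross = 26.5·634.5000 = 16814.2500
edge 3: (9.5,39)→(3.5,37)  cross = 9.5·37 − 3.5·39 = 215.0000; (r_i+r_j)·cross = 13·215.0000 = 2795.0000
edge 4: (3.5,37)→(0.5,21.5)  cross = 3.5·21.5 − 0.5·37 = 56.7500; (r_i+r_j)·cross = 4·56.7500 = 227.0000
Σcross = 689.0000 → A = |Σcross|/2 = 344.5000 mm²
Σ(r_i+r_j)·cross = 16841.5000 → first moment M = |Σ|/6 = 2806.9167
R_c = M/A = 2806.9167/344.5000 = 8.1478 mm
θ = 224° = 3.909538 rad
V = θ·R_c·A = 3.909538·8.1478·344.5000 = 10973.746 mm³

Volume = 10973.746 mm³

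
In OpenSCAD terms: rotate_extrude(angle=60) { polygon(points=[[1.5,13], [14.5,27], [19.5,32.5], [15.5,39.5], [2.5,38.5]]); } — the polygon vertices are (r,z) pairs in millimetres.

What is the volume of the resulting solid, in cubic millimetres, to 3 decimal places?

Profile (r,z), 5 vertices: (1.5,13) (14.5,27) (19.5,32.5) (15.5,39.5) (2.5,38.5)
edge 0: (1.5,13)→(14.5,27)  cross = 1.5·27 − 14.5·13 = -148.0000; (r_i+r_j)·cross = 16·-148.0000 = -2368.0000
edge 1: (14.5,27)→(19.5,32.5)  cross = 14.5·32.5 − 19.5·27 = -55.2500; (r_i+r_j)·cross = 34·-55.2500 = -1878.5000
edge 2: (19.5,32.5)→(15.5,39.5)  cross = 19.5·39.5 − 15.5·32.5 = 266.5000; (r_i+r_j)·cross = 35·266.5000 = 9327.5000
edge 3: (15.5,39.5)→(2.5,38.5)  cross = 15.5·38.5 − 2.5·39.5 = 498.0000; (r_i+r_j)·cross = 18·498.0000 = 8964.0000
edge 4: (2.5,38.5)→(1.5,13)  cross = 2.5·13 − 1.5·38.5 = -25.2500; (r_i+r_j)·cross = 4·-25.2500 = -101.0000
Σcross = 536.0000 → A = |Σcross|/2 = 268.0000 mm²
Σ(r_i+r_j)·cross = 13944.0000 → first moment M = |Σ|/6 = 2324.0000
R_c = M/A = 2324.0000/268.0000 = 8.6716 mm
θ = 60° = 1.047198 rad
V = θ·R_c·A = 1.047198·8.6716·268.0000 = 2433.687 mm³

Volume = 2433.687 mm³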